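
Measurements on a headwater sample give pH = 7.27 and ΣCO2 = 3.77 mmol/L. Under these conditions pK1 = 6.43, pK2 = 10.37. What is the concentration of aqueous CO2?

[CO2*] = 0.476 mmol/L

α₀ = 1 / (1 + K1/[H⁺] + K1K2/[H⁺]²) = 1 / (1 + 10^+0.84 + 10^-2.26)
   = 1 / (1 + 6.9183 + 0.0054954) = 1/7.9238 = 0.1262
[CO2*] = α₀ × DIC = 0.1262 × 3.77 = 0.476 mmol/L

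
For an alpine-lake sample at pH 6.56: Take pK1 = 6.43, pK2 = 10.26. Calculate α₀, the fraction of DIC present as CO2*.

α₀ = 1 / (1 + K1/[H⁺] + K1K2/[H⁺]²) = 1 / (1 + 10^+0.13 + 10^-3.57)
   = 1 / (1 + 1.3490 + 0.00026915) = 1/2.3492 = 0.4257

α₀ = 0.426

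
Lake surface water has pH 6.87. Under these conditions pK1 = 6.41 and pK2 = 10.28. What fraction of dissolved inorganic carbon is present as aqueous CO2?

α₀ = 1 / (1 + K1/[H⁺] + K1K2/[H⁺]²) = 1 / (1 + 10^+0.46 + 10^-2.95)
   = 1 / (1 + 2.8840 + 0.0011220) = 1/3.8852 = 0.2574

α₀ = 0.257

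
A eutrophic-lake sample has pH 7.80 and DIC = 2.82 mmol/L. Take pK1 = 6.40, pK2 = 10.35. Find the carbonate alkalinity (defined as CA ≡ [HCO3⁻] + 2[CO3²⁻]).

CA = [HCO3⁻] + 2[CO3²⁻] = (α₁ + 2α₂)·DIC
At pH 7.80: [H⁺]/K1 = 10^-1.40 = 0.039811, K2/[H⁺] = 10^-2.55 = 0.0028184
α₁ = 1/(1 + 0.039811 + 0.0028184) = 1/1.0426 = 0.9591; α₂ = α₁·K2/[H⁺] = 0.002703
α₁ + 2α₂ = 0.9645
CA = 0.9645 × 2.82 = 2.72 mmol/L

CA = 2.72 mmol/L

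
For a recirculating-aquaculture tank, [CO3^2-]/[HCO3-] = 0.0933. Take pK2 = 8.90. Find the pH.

From K2 = [H⁺][CO3^2-]/[HCO3-]:  pH = pK2 + log₁₀([CO3^2-]/[HCO3-])
log₁₀(0.0933) = -1.030
pH = 8.90 + (-1.030) = 7.87

pH = 7.87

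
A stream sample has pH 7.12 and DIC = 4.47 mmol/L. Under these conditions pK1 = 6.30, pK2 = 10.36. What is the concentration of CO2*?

[CO2*] = 0.587 mmol/L

α₀ = 1 / (1 + K1/[H⁺] + K1K2/[H⁺]²) = 1 / (1 + 10^+0.82 + 10^-2.42)
   = 1 / (1 + 6.6069 + 0.0038019) = 1/7.6107 = 0.1314
[CO2*] = α₀ × DIC = 0.1314 × 4.47 = 0.587 mmol/L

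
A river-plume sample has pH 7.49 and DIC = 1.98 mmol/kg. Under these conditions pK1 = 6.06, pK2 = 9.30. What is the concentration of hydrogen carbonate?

[HCO3⁻] = 1.88 mmol/kg

α₁ = 1 / (1 + [H⁺]/K1 + K2/[H⁺]) = 1 / (1 + 10^-1.43 + 10^-1.81)
   = 1 / (1 + 0.037154 + 0.015488) = 1/1.0526 = 0.9500
[HCO3⁻] = α₁ × DIC = 0.9500 × 1.98 = 1.88 mmol/kg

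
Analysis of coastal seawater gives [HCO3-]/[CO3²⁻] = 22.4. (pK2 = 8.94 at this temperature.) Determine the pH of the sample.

From K2 = [H⁺][CO3²⁻]/[HCO3-]:  pH = pK2 − log₁₀([HCO3-]/[CO3²⁻])
log₁₀(22.4) = +1.350
pH = 8.94 − (+1.350) = 7.59

pH = 7.59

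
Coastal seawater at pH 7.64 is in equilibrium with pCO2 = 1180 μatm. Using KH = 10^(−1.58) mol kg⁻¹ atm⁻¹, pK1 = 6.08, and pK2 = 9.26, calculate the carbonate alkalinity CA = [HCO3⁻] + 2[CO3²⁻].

CA = 1.18 mmol/kg

[CO2*] = KH · pCO2 = 10^(−1.58) × 1180×10^-6 = 3.104×10^-5 mol/kg
α₀ = 1/(1 + K1/[H⁺] + K1K2/[H⁺]²) = 1/(1 + 10^+1.56 + 10^-0.06) = 0.02619
DIC = [CO2*]/α₀ = 3.104×10^-5 / 0.02619 = 1.185 mmol/kg
CA = (α₁ + 2α₂)·DIC = (0.9510 + 2×0.02281) × 1.185 = 1.18 mmol/kg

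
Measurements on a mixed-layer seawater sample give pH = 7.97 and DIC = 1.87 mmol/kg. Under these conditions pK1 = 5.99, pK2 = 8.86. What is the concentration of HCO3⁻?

[HCO3⁻] = 1.64 mmol/kg

α₁ = 1 / (1 + [H⁺]/K1 + K2/[H⁺]) = 1 / (1 + 10^-1.98 + 10^-0.89)
   = 1 / (1 + 0.010471 + 0.12882) = 1/1.1393 = 0.8777
[HCO3⁻] = α₁ × DIC = 0.8777 × 1.87 = 1.64 mmol/kg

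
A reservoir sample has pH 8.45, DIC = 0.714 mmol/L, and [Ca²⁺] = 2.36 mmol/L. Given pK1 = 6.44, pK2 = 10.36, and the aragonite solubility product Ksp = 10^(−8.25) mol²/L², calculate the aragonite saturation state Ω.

α₂ = 1 / (1 + [H⁺]/K2 + [H⁺]²/(K1K2)) = 1 / (1 + 10^+1.91 + 10^-0.10)
   = 1 / (1 + 81.283 + 0.79433) = 1/83.077 = 0.01204
[CO3²⁻] = α₂ × DIC = 0.01204 × 0.714 = 0.008594 mmol/L = 8.594 μmol/L
Ksp = 10^(−8.25) = 5.623×10^-9
Ω = [Ca²⁺][CO3²⁻]/Ksp = (2.36×10^-3)(8.594×10^-6) / 5.623×10^-9 = 3.61

Ω = 3.61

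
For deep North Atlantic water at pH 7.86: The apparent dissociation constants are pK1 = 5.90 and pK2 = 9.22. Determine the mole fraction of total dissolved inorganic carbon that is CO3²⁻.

α₂ = 0.0414

α₂ = 1 / (1 + [H⁺]/K2 + [H⁺]²/(K1K2)) = 1 / (1 + 10^+1.36 + 10^-0.60)
   = 1 / (1 + 22.909 + 0.25119) = 1/24.160 = 0.04139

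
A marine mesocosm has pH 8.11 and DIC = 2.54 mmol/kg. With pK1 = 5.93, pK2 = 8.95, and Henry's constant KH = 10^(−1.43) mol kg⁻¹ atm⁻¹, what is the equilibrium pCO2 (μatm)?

α₀ = 1 / (1 + K1/[H⁺] + K1K2/[H⁺]²) = 1 / (1 + 10^+2.18 + 10^+1.34)
   = 1 / (1 + 151.36 + 21.878) = 1/174.23 = 0.005739
[CO2*] = α₀ × DIC = 0.005739 × 2.54 = 0.01458 mmol/kg = 14.58 μmol/kg
pCO2 = [CO2*]/KH = 1.458×10^-5 / 3.715×10^-2 = 392 μatm

pCO2 = 392 μatm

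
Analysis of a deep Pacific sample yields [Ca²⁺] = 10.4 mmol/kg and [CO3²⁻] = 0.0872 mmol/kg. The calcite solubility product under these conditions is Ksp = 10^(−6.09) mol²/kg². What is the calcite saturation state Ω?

Ω = 1.12

Ksp = 10^(−6.09) = 8.128×10^-7
Ω = [Ca²⁺][CO3²⁻]/Ksp = (10.4×10^-3)(0.0872×10^-3) / 8.128×10^-7 = 1.12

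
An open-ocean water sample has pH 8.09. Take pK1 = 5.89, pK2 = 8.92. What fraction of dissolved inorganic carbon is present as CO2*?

α₀ = 0.00547

α₀ = 1 / (1 + K1/[H⁺] + K1K2/[H⁺]²) = 1 / (1 + 10^+2.20 + 10^+1.37)
   = 1 / (1 + 158.49 + 23.442) = 1/182.93 = 0.005467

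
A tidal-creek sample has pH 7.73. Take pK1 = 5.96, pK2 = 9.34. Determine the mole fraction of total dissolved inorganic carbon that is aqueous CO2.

α₀ = 0.0163

α₀ = 1 / (1 + K1/[H⁺] + K1K2/[H⁺]²) = 1 / (1 + 10^+1.77 + 10^+0.16)
   = 1 / (1 + 58.884 + 1.4454) = 1/61.330 = 0.01631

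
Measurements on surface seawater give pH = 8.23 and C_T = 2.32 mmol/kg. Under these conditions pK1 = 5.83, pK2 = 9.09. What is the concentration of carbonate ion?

α₂ = 1 / (1 + [H⁺]/K2 + [H⁺]²/(K1K2)) = 1 / (1 + 10^+0.86 + 10^-1.54)
   = 1 / (1 + 7.2444 + 0.028840) = 1/8.2732 = 0.1209
[CO3²⁻] = α₂ × DIC = 0.1209 × 2.32 = 0.280 mmol/kg

[CO3²⁻] = 0.280 mmol/kg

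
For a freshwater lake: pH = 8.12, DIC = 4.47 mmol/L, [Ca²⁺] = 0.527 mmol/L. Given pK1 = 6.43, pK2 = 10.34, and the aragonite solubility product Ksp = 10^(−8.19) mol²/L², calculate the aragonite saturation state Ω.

Ω = 2.14

α₂ = 1 / (1 + [H⁺]/K2 + [H⁺]²/(K1K2)) = 1 / (1 + 10^+2.22 + 10^+0.53)
   = 1 / (1 + 165.96 + 3.3884) = 1/170.35 = 0.005870
[CO3²⁻] = α₂ × DIC = 0.005870 × 4.47 = 0.02624 mmol/L
Ksp = 10^(−8.19) = 6.457×10^-9
Ω = [Ca²⁺][CO3²⁻]/Ksp = (0.527×10^-3)(2.624×10^-5) / 6.457×10^-9 = 2.14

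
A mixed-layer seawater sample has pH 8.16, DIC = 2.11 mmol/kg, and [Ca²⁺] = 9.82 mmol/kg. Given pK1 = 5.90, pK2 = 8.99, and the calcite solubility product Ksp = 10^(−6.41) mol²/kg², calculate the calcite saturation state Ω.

Ω = 6.83

α₂ = 1 / (1 + [H⁺]/K2 + [H⁺]²/(K1K2)) = 1 / (1 + 10^+0.83 + 10^-1.43)
   = 1 / (1 + 6.7608 + 0.037154) = 1/7.7980 = 0.1282
[CO3²⁻] = α₂ × DIC = 0.1282 × 2.11 = 0.2706 mmol/kg
Ksp = 10^(−6.41) = 3.890×10^-7
Ω = [Ca²⁺][CO3²⁻]/Ksp = (9.82×10^-3)(2.706×10^-4) / 3.890×10^-7 = 6.83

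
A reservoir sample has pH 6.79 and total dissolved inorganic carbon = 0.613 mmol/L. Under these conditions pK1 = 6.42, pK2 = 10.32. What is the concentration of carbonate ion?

[CO3²⁻] = 0.127 μmol/L

α₂ = 1 / (1 + [H⁺]/K2 + [H⁺]²/(K1K2)) = 1 / (1 + 10^+3.53 + 10^+3.16)
   = 1 / (1 + 3388.4 + 1445.4) = 1/4834.9 = 0.0002068
[CO3²⁻] = α₂ × DIC = 0.0002068 × 0.613 = 0.000127 mmol/L = 0.127 μmol/L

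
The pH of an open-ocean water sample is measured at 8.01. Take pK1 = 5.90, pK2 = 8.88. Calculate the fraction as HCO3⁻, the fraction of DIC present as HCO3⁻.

α₁ = 1 / (1 + [H⁺]/K1 + K2/[H⁺]) = 1 / (1 + 10^-2.11 + 10^-0.87)
   = 1 / (1 + 0.0077625 + 0.13490) = 1/1.1427 = 0.8752

α₁ = 0.875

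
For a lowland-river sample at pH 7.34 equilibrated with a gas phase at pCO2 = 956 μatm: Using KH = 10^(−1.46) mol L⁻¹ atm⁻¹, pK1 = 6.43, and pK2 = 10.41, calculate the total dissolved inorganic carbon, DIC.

DIC = 0.303 mmol/L

[CO2*] = KH · pCO2 = 10^(−1.46) × 956×10^-6 = 3.315×10^-5 mol/L
α₀ = 1/(1 + K1/[H⁺] + K1K2/[H⁺]²) = 1/(1 + 10^+0.91 + 10^-2.16) = 0.1095
DIC = [CO2*]/α₀ = 3.315×10^-5 / 0.1095 = 0.303 mmol/L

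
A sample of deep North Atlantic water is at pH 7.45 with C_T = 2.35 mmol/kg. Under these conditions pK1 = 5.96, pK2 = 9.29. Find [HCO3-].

[HCO3⁻] = 2.24 mmol/kg

α₁ = 1 / (1 + [H⁺]/K1 + K2/[H⁺]) = 1 / (1 + 10^-1.49 + 10^-1.84)
   = 1 / (1 + 0.032359 + 0.014454) = 1/1.0468 = 0.9553
[HCO3⁻] = α₁ × DIC = 0.9553 × 2.35 = 2.24 mmol/kg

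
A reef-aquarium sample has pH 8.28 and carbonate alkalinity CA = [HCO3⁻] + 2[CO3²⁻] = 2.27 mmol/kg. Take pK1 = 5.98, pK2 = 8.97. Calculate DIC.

DIC = 1.95 mmol/kg

CA = [HCO3⁻] + 2[CO3²⁻] = (α₁ + 2α₂)·DIC
At pH 8.28: [H⁺]/K1 = 10^-2.30 = 0.0050119, K2/[H⁺] = 10^-0.69 = 0.20417
α₁ = 1/(1 + 0.0050119 + 0.20417) = 1/1.2092 = 0.8270; α₂ = α₁·K2/[H⁺] = 0.1689
α₁ + 2α₂ = 1.1647
DIC = CA / (α₁ + 2α₂) = 2.27 / 1.1647 = 1.95 mmol/kg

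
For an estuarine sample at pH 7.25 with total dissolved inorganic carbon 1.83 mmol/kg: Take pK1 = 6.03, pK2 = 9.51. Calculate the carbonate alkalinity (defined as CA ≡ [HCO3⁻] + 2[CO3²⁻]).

CA = [HCO3⁻] + 2[CO3²⁻] = (α₁ + 2α₂)·DIC
At pH 7.25: [H⁺]/K1 = 10^-1.22 = 0.060256, K2/[H⁺] = 10^-2.26 = 0.0054954
α₁ = 1/(1 + 0.060256 + 0.0054954) = 1/1.0658 = 0.9383; α₂ = α₁·K2/[H⁺] = 0.005156
α₁ + 2α₂ = 0.9486
CA = 0.9486 × 1.83 = 1.74 mmol/kg

CA = 1.74 mmol/kg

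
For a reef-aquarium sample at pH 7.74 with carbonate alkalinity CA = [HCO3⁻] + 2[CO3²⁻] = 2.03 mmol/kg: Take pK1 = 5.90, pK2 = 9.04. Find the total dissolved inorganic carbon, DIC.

CA = [HCO3⁻] + 2[CO3²⁻] = (α₁ + 2α₂)·DIC
At pH 7.74: [H⁺]/K1 = 10^-1.84 = 0.014454, K2/[H⁺] = 10^-1.30 = 0.050119
α₁ = 1/(1 + 0.014454 + 0.050119) = 1/1.0646 = 0.9393; α₂ = α₁·K2/[H⁺] = 0.04708
α₁ + 2α₂ = 1.0335
DIC = CA / (α₁ + 2α₂) = 2.03 / 1.0335 = 1.96 mmol/kg

DIC = 1.96 mmol/kg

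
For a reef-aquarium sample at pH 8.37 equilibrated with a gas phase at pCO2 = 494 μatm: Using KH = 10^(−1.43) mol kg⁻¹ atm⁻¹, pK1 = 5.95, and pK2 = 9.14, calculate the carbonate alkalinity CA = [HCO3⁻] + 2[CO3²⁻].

[CO2*] = KH · pCO2 = 10^(−1.43) × 494×10^-6 = 1.835×10^-5 mol/kg
α₀ = 1/(1 + K1/[H⁺] + K1K2/[H⁺]²) = 1/(1 + 10^+2.42 + 10^+1.65) = 0.003239
DIC = [CO2*]/α₀ = 1.835×10^-5 / 0.003239 = 5.666 mmol/kg
CA = (α₁ + 2α₂)·DIC = (0.8521 + 2×0.1447) × 5.666 = 6.47 mmol/kg

CA = 6.47 mmol/kg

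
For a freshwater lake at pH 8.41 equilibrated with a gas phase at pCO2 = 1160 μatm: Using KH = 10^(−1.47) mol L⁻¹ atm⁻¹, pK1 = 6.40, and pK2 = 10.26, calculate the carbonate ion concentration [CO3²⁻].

[CO2*] = KH · pCO2 = 10^(−1.47) × 1160×10^-6 = 3.931×10^-5 mol/L
α₀ = 1/(1 + K1/[H⁺] + K1K2/[H⁺]²) = 1/(1 + 10^+2.01 + 10^+0.16) = 0.009544
DIC = [CO2*]/α₀ = 3.931×10^-5 / 0.009544 = 4.118 mmol/L
[CO3²⁻] = α₂·DIC; α₂ = 0.01380, so [CO3²⁻] = 0.01380 × 4.118 = 0.0568 mmol/L

[CO3²⁻] = 0.0568 mmol/L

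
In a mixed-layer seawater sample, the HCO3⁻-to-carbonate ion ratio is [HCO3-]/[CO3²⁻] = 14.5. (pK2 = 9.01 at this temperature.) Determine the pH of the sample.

From K2 = [H⁺][CO3²⁻]/[HCO3-]:  pH = pK2 − log₁₀([HCO3-]/[CO3²⁻])
log₁₀(14.5) = +1.161
pH = 9.01 − (+1.161) = 7.85

pH = 7.85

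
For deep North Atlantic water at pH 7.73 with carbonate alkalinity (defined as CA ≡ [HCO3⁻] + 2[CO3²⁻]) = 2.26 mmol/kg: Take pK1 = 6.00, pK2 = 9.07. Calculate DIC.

DIC = 2.20 mmol/kg

CA = [HCO3⁻] + 2[CO3²⁻] = (α₁ + 2α₂)·DIC
At pH 7.73: [H⁺]/K1 = 10^-1.73 = 0.018621, K2/[H⁺] = 10^-1.34 = 0.045709
α₁ = 1/(1 + 0.018621 + 0.045709) = 1/1.0643 = 0.9396; α₂ = α₁·K2/[H⁺] = 0.04295
α₁ + 2α₂ = 1.0255
DIC = CA / (α₁ + 2α₂) = 2.26 / 1.0255 = 2.20 mmol/kg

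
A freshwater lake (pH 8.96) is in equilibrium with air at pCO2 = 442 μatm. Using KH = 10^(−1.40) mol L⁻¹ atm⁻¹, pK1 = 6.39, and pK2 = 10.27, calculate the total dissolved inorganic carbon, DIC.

DIC = 6.88 mmol/L

[CO2*] = KH · pCO2 = 10^(−1.40) × 442×10^-6 = 1.760×10^-5 mol/L
α₀ = 1/(1 + K1/[H⁺] + K1K2/[H⁺]²) = 1/(1 + 10^+2.57 + 10^+1.26) = 0.002559
DIC = [CO2*]/α₀ = 1.760×10^-5 / 0.002559 = 6.88 mmol/L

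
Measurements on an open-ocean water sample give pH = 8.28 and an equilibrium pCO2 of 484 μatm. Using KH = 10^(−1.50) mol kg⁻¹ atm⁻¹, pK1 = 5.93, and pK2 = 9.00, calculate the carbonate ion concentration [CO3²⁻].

[CO2*] = KH · pCO2 = 10^(−1.50) × 484×10^-6 = 1.531×10^-5 mol/kg
α₀ = 1/(1 + K1/[H⁺] + K1K2/[H⁺]²) = 1/(1 + 10^+2.35 + 10^+1.63) = 0.003738
DIC = [CO2*]/α₀ = 1.531×10^-5 / 0.003738 = 4.095 mmol/kg
[CO3²⁻] = α₂·DIC; α₂ = 0.1595, so [CO3²⁻] = 0.1595 × 4.095 = 0.653 mmol/kg

[CO3²⁻] = 0.653 mmol/kg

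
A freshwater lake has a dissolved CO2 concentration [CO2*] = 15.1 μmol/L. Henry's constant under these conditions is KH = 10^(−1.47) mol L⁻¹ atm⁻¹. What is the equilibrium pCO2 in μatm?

pCO2 = 446 μatm

KH = 10^(−1.47) = 3.388×10^-2 mol L⁻¹ atm⁻¹
pCO2 = [CO2*]/KH = 15.1×10^-6 / 3.388×10^-2 = 4.46×10^-4 atm = 446 μatm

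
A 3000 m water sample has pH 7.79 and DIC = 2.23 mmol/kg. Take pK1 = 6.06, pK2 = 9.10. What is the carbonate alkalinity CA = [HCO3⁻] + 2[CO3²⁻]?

CA = 2.29 mmol/kg

CA = [HCO3⁻] + 2[CO3²⁻] = (α₁ + 2α₂)·DIC
At pH 7.79: [H⁺]/K1 = 10^-1.73 = 0.018621, K2/[H⁺] = 10^-1.31 = 0.048978
α₁ = 1/(1 + 0.018621 + 0.048978) = 1/1.0676 = 0.9367; α₂ = α₁·K2/[H⁺] = 0.04588
α₁ + 2α₂ = 1.0284
CA = 1.0284 × 2.23 = 2.29 mmol/kg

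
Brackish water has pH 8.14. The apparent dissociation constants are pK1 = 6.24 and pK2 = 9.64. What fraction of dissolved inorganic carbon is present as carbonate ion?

α₂ = 0.0303

α₂ = 1 / (1 + [H⁺]/K2 + [H⁺]²/(K1K2)) = 1 / (1 + 10^+1.50 + 10^-0.40)
   = 1 / (1 + 31.623 + 0.39811) = 1/33.021 = 0.03028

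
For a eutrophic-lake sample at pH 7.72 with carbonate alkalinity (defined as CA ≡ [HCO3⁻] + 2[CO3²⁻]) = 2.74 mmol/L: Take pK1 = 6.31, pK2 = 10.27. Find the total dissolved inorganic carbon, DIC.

CA = [HCO3⁻] + 2[CO3²⁻] = (α₁ + 2α₂)·DIC
At pH 7.72: [H⁺]/K1 = 10^-1.41 = 0.038905, K2/[H⁺] = 10^-2.55 = 0.0028184
α₁ = 1/(1 + 0.038905 + 0.0028184) = 1/1.0417 = 0.9599; α₂ = α₁·K2/[H⁺] = 0.002706
α₁ + 2α₂ = 0.9654
DIC = CA / (α₁ + 2α₂) = 2.74 / 0.9654 = 2.84 mmol/L

DIC = 2.84 mmol/L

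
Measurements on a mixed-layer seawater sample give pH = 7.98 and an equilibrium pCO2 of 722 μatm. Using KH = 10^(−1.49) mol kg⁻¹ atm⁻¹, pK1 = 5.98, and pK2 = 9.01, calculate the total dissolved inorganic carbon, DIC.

DIC = 2.58 mmol/kg

[CO2*] = KH · pCO2 = 10^(−1.49) × 722×10^-6 = 2.336×10^-5 mol/kg
α₀ = 1/(1 + K1/[H⁺] + K1K2/[H⁺]²) = 1/(1 + 10^+2.00 + 10^+0.97) = 0.009064
DIC = [CO2*]/α₀ = 2.336×10^-5 / 0.009064 = 2.58 mmol/kg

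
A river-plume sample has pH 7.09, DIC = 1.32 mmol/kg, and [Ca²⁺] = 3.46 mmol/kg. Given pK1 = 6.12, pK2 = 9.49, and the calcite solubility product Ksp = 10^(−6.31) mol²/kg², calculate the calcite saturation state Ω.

α₂ = 1 / (1 + [H⁺]/K2 + [H⁺]²/(K1K2)) = 1 / (1 + 10^+2.40 + 10^+1.43)
   = 1 / (1 + 251.19 + 26.915) = 1/279.10 = 0.003583
[CO3²⁻] = α₂ × DIC = 0.003583 × 1.32 = 0.004729 mmol/kg = 4.729 μmol/kg
Ksp = 10^(−6.31) = 4.898×10^-7
Ω = [Ca²⁺][CO3²⁻]/Ksp = (3.46×10^-3)(4.729×10^-6) / 4.898×10^-7 = 0.0334

Ω = 0.0334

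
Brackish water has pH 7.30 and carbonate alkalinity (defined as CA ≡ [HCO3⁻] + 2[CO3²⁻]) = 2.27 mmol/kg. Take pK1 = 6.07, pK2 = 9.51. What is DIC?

CA = [HCO3⁻] + 2[CO3²⁻] = (α₁ + 2α₂)·DIC
At pH 7.30: [H⁺]/K1 = 10^-1.23 = 0.058884, K2/[H⁺] = 10^-2.21 = 0.0061660
α₁ = 1/(1 + 0.058884 + 0.0061660) = 1/1.0651 = 0.9389; α₂ = α₁·K2/[H⁺] = 0.005789
α₁ + 2α₂ = 0.9505
DIC = CA / (α₁ + 2α₂) = 2.27 / 0.9505 = 2.39 mmol/kg

DIC = 2.39 mmol/kg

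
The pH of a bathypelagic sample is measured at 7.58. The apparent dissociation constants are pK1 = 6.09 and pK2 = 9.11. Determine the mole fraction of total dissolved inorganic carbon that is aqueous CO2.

α₀ = 0.0305

α₀ = 1 / (1 + K1/[H⁺] + K1K2/[H⁺]²) = 1 / (1 + 10^+1.49 + 10^-0.04)
   = 1 / (1 + 30.903 + 0.91201) = 1/32.815 = 0.03047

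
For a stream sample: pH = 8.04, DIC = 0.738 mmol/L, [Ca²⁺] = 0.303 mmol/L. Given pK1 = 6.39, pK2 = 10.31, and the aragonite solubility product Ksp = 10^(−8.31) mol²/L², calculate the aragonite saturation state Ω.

α₂ = 1 / (1 + [H⁺]/K2 + [H⁺]²/(K1K2)) = 1 / (1 + 10^+2.27 + 10^+0.62)
   = 1 / (1 + 186.21 + 4.1687) = 1/191.38 = 0.005225
[CO3²⁻] = α₂ × DIC = 0.005225 × 0.738 = 0.003856 mmol/L = 3.856 μmol/L
Ksp = 10^(−8.31) = 4.898×10^-9
Ω = [Ca²⁺][CO3²⁻]/Ksp = (0.303×10^-3)(3.856×10^-6) / 4.898×10^-9 = 0.239

Ω = 0.239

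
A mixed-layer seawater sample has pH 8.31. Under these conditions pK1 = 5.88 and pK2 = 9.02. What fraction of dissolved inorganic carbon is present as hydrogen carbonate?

α₁ = 0.834

α₁ = 1 / (1 + [H⁺]/K1 + K2/[H⁺]) = 1 / (1 + 10^-2.43 + 10^-0.71)
   = 1 / (1 + 0.0037154 + 0.19498) = 1/1.1987 = 0.8342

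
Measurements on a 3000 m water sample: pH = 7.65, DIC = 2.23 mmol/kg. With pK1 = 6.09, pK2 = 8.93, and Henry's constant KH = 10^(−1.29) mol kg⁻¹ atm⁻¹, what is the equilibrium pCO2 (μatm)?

α₀ = 1 / (1 + K1/[H⁺] + K1K2/[H⁺]²) = 1 / (1 + 10^+1.56 + 10^+0.28)
   = 1 / (1 + 36.308 + 1.9055) = 1/39.213 = 0.02550
[CO2*] = α₀ × DIC = 0.02550 × 2.23 = 0.05687 mmol/kg
pCO2 = [CO2*]/KH = 5.687×10^-5 / 5.129×10^-2 = 1110 μatm

pCO2 = 1110 μatm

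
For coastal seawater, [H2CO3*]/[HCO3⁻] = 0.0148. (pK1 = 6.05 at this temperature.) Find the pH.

From K1 = [H⁺][HCO3⁻]/[H2CO3*]:  pH = pK1 − log₁₀([H2CO3*]/[HCO3⁻])
log₁₀(0.0148) = -1.830
pH = 6.05 − (-1.830) = 7.88

pH = 7.88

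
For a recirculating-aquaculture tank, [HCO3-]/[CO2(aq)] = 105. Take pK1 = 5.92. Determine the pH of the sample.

pH = 7.94

From K1 = [H⁺][HCO3-]/[CO2(aq)]:  pH = pK1 + log₁₀([HCO3-]/[CO2(aq)])
log₁₀(105) = +2.021
pH = 5.92 + (+2.021) = 7.94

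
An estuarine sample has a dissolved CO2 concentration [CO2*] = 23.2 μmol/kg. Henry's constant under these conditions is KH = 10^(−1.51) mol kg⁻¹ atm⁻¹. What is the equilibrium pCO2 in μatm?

pCO2 = 751 μatm

KH = 10^(−1.51) = 3.090×10^-2 mol kg⁻¹ atm⁻¹
pCO2 = [CO2*]/KH = 23.2×10^-6 / 3.090×10^-2 = 7.51×10^-4 atm = 751 μatm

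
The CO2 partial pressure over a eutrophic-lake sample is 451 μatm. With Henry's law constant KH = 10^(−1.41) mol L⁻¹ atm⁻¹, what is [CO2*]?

KH = 10^(−1.41) = 3.890×10^-2 mol L⁻¹ atm⁻¹
[CO2*] = KH · pCO2 = 3.890×10^-2 × 451×10^-6 atm = 1.75×10^-5 mol/L

[CO2*] = 17.5 μmol/L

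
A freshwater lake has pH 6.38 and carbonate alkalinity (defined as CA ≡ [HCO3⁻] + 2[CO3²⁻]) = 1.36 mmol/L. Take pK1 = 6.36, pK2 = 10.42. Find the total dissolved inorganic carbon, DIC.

CA = [HCO3⁻] + 2[CO3²⁻] = (α₁ + 2α₂)·DIC
At pH 6.38: [H⁺]/K1 = 10^-0.02 = 0.95499, K2/[H⁺] = 10^-4.04 = 9.1201×10^-5
α₁ = 1/(1 + 0.95499 + 9.1201×10^-5) = 1/1.9551 = 0.5115; α₂ = α₁·K2/[H⁺] = 4.665×10^-5
α₁ + 2α₂ = 0.5116
DIC = CA / (α₁ + 2α₂) = 1.36 / 0.5116 = 2.66 mmol/L

DIC = 2.66 mmol/L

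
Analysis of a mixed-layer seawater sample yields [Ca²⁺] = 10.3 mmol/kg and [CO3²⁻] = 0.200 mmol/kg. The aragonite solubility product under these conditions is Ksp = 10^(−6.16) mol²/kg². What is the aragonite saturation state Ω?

Ω = 2.98

Ksp = 10^(−6.16) = 6.918×10^-7
Ω = [Ca²⁺][CO3²⁻]/Ksp = (10.3×10^-3)(0.200×10^-3) / 6.918×10^-7 = 2.98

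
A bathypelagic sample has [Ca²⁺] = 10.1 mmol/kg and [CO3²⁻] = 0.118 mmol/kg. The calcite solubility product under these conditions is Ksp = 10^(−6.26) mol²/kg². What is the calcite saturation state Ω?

Ksp = 10^(−6.26) = 5.495×10^-7
Ω = [Ca²⁺][CO3²⁻]/Ksp = (10.1×10^-3)(0.118×10^-3) / 5.495×10^-7 = 2.17

Ω = 2.17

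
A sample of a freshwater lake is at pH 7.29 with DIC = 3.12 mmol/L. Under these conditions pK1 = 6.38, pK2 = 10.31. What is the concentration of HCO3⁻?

α₁ = 1 / (1 + [H⁺]/K1 + K2/[H⁺]) = 1 / (1 + 10^-0.91 + 10^-3.02)
   = 1 / (1 + 0.12303 + 0.00095499) = 1/1.1240 = 0.8897
[HCO3⁻] = α₁ × DIC = 0.8897 × 3.12 = 2.78 mmol/L

[HCO3⁻] = 2.78 mmol/L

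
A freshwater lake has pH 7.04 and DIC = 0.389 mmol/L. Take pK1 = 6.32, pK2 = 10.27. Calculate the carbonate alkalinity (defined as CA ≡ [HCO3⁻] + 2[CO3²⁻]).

CA = 0.327 mmol/L

CA = [HCO3⁻] + 2[CO3²⁻] = (α₁ + 2α₂)·DIC
At pH 7.04: [H⁺]/K1 = 10^-0.72 = 0.19055, K2/[H⁺] = 10^-3.23 = 0.00058884
α₁ = 1/(1 + 0.19055 + 0.00058884) = 1/1.1911 = 0.8395; α₂ = α₁·K2/[H⁺] = 0.0004944
α₁ + 2α₂ = 0.8405
CA = 0.8405 × 0.389 = 0.327 mmol/L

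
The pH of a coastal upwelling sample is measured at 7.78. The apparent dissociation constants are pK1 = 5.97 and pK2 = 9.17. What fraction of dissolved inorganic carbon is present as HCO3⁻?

α₁ = 1 / (1 + [H⁺]/K1 + K2/[H⁺]) = 1 / (1 + 10^-1.81 + 10^-1.39)
   = 1 / (1 + 0.015488 + 0.040738) = 1/1.0562 = 0.9468

α₁ = 0.947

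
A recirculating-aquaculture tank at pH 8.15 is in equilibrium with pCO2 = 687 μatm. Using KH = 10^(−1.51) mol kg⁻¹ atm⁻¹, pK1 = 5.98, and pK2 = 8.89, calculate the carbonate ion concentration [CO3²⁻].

[CO2*] = KH · pCO2 = 10^(−1.51) × 687×10^-6 = 2.123×10^-5 mol/kg
α₀ = 1/(1 + K1/[H⁺] + K1K2/[H⁺]²) = 1/(1 + 10^+2.17 + 10^+1.43) = 0.005687
DIC = [CO2*]/α₀ = 2.123×10^-5 / 0.005687 = 3.733 mmol/kg
[CO3²⁻] = α₂·DIC; α₂ = 0.1531, so [CO3²⁻] = 0.1531 × 3.733 = 0.571 mmol/kg

[CO3²⁻] = 0.571 mmol/kg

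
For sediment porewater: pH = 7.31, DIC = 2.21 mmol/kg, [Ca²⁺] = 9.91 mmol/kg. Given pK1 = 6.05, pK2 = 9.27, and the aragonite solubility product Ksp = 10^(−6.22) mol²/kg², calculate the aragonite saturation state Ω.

α₂ = 1 / (1 + [H⁺]/K2 + [H⁺]²/(K1K2)) = 1 / (1 + 10^+1.96 + 10^+0.70)
   = 1 / (1 + 91.201 + 5.0119) = 1/97.213 = 0.01029
[CO3²⁻] = α₂ × DIC = 0.01029 × 2.21 = 0.02273 mmol/kg
Ksp = 10^(−6.22) = 6.026×10^-7
Ω = [Ca²⁺][CO3²⁻]/Ksp = (9.91×10^-3)(2.273×10^-5) / 6.026×10^-7 = 0.374

Ω = 0.374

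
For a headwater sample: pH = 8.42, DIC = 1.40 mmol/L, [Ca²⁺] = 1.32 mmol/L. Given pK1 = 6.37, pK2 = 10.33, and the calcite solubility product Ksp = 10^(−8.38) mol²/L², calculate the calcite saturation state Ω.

α₂ = 1 / (1 + [H⁺]/K2 + [H⁺]²/(K1K2)) = 1 / (1 + 10^+1.91 + 10^-0.14)
   = 1 / (1 + 81.283 + 0.72444) = 1/83.007 = 0.01205
[CO3²⁻] = α₂ × DIC = 0.01205 × 1.40 = 0.01687 mmol/L = 16.87 μmol/L
Ksp = 10^(−8.38) = 4.169×10^-9
Ω = [Ca²⁺][CO3²⁻]/Ksp = (1.32×10^-3)(1.687×10^-5) / 4.169×10^-9 = 5.34

Ω = 5.34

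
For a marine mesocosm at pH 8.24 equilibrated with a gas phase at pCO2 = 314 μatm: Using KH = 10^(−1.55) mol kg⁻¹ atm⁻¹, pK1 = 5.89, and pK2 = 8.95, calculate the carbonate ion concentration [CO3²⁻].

[CO3²⁻] = 0.386 mmol/kg

[CO2*] = KH · pCO2 = 10^(−1.55) × 314×10^-6 = 8.850×10^-6 mol/kg
α₀ = 1/(1 + K1/[H⁺] + K1K2/[H⁺]²) = 1/(1 + 10^+2.35 + 10^+1.64) = 0.003724
DIC = [CO2*]/α₀ = 8.850×10^-6 / 0.003724 = 2.376 mmol/kg
[CO3²⁻] = α₂·DIC; α₂ = 0.1626, so [CO3²⁻] = 0.1626 × 2.376 = 0.386 mmol/kg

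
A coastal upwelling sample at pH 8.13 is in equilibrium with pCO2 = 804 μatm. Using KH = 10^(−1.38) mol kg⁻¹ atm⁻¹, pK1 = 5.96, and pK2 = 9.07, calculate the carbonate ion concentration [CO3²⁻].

[CO2*] = KH · pCO2 = 10^(−1.38) × 804×10^-6 = 3.352×10^-5 mol/kg
α₀ = 1/(1 + K1/[H⁺] + K1K2/[H⁺]²) = 1/(1 + 10^+2.17 + 10^+1.23) = 0.006028
DIC = [CO2*]/α₀ = 3.352×10^-5 / 0.006028 = 5.560 mmol/kg
[CO3²⁻] = α₂·DIC; α₂ = 0.1024, so [CO3²⁻] = 0.1024 × 5.560 = 0.569 mmol/kg

[CO3²⁻] = 0.569 mmol/kg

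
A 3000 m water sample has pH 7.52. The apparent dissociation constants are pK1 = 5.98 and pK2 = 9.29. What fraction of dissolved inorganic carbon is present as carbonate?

α₂ = 0.0162

α₂ = 1 / (1 + [H⁺]/K2 + [H⁺]²/(K1K2)) = 1 / (1 + 10^+1.77 + 10^+0.23)
   = 1 / (1 + 58.884 + 1.6982) = 1/61.583 = 0.01624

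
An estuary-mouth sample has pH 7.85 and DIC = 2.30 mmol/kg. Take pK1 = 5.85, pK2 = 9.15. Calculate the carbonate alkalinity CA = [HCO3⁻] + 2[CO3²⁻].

CA = 2.39 mmol/kg

CA = [HCO3⁻] + 2[CO3²⁻] = (α₁ + 2α₂)·DIC
At pH 7.85: [H⁺]/K1 = 10^-2.00 = 0.010000, K2/[H⁺] = 10^-1.30 = 0.050119
α₁ = 1/(1 + 0.010000 + 0.050119) = 1/1.0601 = 0.9433; α₂ = α₁·K2/[H⁺] = 0.04728
α₁ + 2α₂ = 1.0378
CA = 1.0378 × 2.30 = 2.39 mmol/kg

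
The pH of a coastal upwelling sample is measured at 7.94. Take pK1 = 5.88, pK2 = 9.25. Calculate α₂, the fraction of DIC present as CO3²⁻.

α₂ = 1 / (1 + [H⁺]/K2 + [H⁺]²/(K1K2)) = 1 / (1 + 10^+1.31 + 10^-0.75)
   = 1 / (1 + 20.417 + 0.17783) = 1/21.595 = 0.04631

α₂ = 0.0463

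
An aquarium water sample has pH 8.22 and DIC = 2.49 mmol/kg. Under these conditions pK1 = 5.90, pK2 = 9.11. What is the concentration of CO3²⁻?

α₂ = 1 / (1 + [H⁺]/K2 + [H⁺]²/(K1K2)) = 1 / (1 + 10^+0.89 + 10^-1.43)
   = 1 / (1 + 7.7625 + 0.037154) = 1/8.7996 = 0.1136
[CO3²⁻] = α₂ × DIC = 0.1136 × 2.49 = 0.283 mmol/kg

[CO3²⁻] = 0.283 mmol/kg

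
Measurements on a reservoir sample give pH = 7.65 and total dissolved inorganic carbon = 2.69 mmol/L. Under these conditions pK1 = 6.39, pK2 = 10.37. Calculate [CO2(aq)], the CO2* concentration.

[CO2*] = 0.140 mmol/L

α₀ = 1 / (1 + K1/[H⁺] + K1K2/[H⁺]²) = 1 / (1 + 10^+1.26 + 10^-1.46)
   = 1 / (1 + 18.197 + 0.034674) = 1/19.232 = 0.05200
[CO2*] = α₀ × DIC = 0.05200 × 2.69 = 0.140 mmol/L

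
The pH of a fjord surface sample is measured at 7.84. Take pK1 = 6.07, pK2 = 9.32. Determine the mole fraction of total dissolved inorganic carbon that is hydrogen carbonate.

α₁ = 0.952

α₁ = 1 / (1 + [H⁺]/K1 + K2/[H⁺]) = 1 / (1 + 10^-1.77 + 10^-1.48)
   = 1 / (1 + 0.016982 + 0.033113) = 1/1.0501 = 0.9523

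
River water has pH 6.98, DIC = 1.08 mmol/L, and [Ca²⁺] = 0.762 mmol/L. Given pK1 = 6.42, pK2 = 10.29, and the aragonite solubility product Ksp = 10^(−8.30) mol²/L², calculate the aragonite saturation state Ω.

Ω = 0.0630

α₂ = 1 / (1 + [H⁺]/K2 + [H⁺]²/(K1K2)) = 1 / (1 + 10^+3.31 + 10^+2.75)
   = 1 / (1 + 2041.7 + 562.34) = 1/2605.1 = 0.0003839
[CO3²⁻] = α₂ × DIC = 0.0003839 × 1.08 = 0.0004146 mmol/L = 0.4146 μmol/L
Ksp = 10^(−8.30) = 5.012×10^-9
Ω = [Ca²⁺][CO3²⁻]/Ksp = (0.762×10^-3)(4.146×10^-7) / 5.012×10^-9 = 0.0630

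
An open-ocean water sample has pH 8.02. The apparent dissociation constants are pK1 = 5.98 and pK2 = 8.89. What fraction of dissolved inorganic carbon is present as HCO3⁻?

α₁ = 0.874

α₁ = 1 / (1 + [H⁺]/K1 + K2/[H⁺]) = 1 / (1 + 10^-2.04 + 10^-0.87)
   = 1 / (1 + 0.0091201 + 0.13490) = 1/1.1440 = 0.8741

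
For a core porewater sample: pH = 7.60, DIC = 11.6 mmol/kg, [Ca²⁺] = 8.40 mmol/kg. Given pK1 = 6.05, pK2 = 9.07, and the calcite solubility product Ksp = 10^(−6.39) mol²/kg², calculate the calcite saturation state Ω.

Ω = 7.63

α₂ = 1 / (1 + [H⁺]/K2 + [H⁺]²/(K1K2)) = 1 / (1 + 10^+1.47 + 10^-0.08)
   = 1 / (1 + 29.512 + 0.83176) = 1/31.344 = 0.03190
[CO3²⁻] = α₂ × DIC = 0.03190 × 11.6 = 0.3701 mmol/kg
Ksp = 10^(−6.39) = 4.074×10^-7
Ω = [Ca²⁺][CO3²⁻]/Ksp = (8.40×10^-3)(3.701×10^-4) / 4.074×10^-7 = 7.63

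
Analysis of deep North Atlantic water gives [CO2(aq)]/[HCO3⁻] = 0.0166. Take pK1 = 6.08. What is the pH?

pH = 7.86

From K1 = [H⁺][HCO3⁻]/[CO2(aq)]:  pH = pK1 − log₁₀([CO2(aq)]/[HCO3⁻])
log₁₀(0.0166) = -1.780
pH = 6.08 − (-1.780) = 7.86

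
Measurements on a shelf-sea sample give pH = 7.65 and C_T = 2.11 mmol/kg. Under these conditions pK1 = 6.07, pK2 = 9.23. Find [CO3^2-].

α₂ = 1 / (1 + [H⁺]/K2 + [H⁺]²/(K1K2)) = 1 / (1 + 10^+1.58 + 10^+0.00)
   = 1 / (1 + 38.019 + 1.0000) = 1/40.019 = 0.02499
[CO3²⁻] = α₂ × DIC = 0.02499 × 2.11 = 0.0527 mmol/kg

[CO3²⁻] = 0.0527 mmol/kg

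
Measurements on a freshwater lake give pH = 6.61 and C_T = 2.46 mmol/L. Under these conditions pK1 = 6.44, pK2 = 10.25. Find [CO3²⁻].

α₂ = 1 / (1 + [H⁺]/K2 + [H⁺]²/(K1K2)) = 1 / (1 + 10^+3.64 + 10^+3.47)
   = 1 / (1 + 4365.2 + 2951.2) = 1/7317.4 = 0.0001367
[CO3²⁻] = α₂ × DIC = 0.0001367 × 2.46 = 0.000336 mmol/L = 0.336 μmol/L

[CO3²⁻] = 0.336 μmol/L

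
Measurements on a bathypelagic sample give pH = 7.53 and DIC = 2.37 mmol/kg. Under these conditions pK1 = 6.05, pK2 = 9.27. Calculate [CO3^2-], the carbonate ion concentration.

α₂ = 1 / (1 + [H⁺]/K2 + [H⁺]²/(K1K2)) = 1 / (1 + 10^+1.74 + 10^+0.26)
   = 1 / (1 + 54.954 + 1.8197) = 1/57.774 = 0.01731
[CO3²⁻] = α₂ × DIC = 0.01731 × 2.37 = 0.0410 mmol/kg

[CO3²⁻] = 0.0410 mmol/kg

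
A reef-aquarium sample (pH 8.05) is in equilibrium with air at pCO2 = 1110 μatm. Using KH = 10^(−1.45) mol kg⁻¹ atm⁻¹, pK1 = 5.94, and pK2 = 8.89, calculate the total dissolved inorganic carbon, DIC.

[CO2*] = KH · pCO2 = 10^(−1.45) × 1110×10^-6 = 3.938×10^-5 mol/kg
α₀ = 1/(1 + K1/[H⁺] + K1K2/[H⁺]²) = 1/(1 + 10^+2.11 + 10^+1.27) = 0.006736
DIC = [CO2*]/α₀ = 3.938×10^-5 / 0.006736 = 5.85 mmol/kg

DIC = 5.85 mmol/kg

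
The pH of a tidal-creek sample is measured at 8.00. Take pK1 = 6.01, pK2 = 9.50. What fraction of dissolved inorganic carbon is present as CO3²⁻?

α₂ = 1 / (1 + [H⁺]/K2 + [H⁺]²/(K1K2)) = 1 / (1 + 10^+1.50 + 10^-0.49)
   = 1 / (1 + 31.623 + 0.32359) = 1/32.946 = 0.03035

α₂ = 0.0304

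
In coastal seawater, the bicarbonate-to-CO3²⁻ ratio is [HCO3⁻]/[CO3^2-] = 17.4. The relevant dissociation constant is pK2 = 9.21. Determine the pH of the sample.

From K2 = [H⁺][CO3^2-]/[HCO3⁻]:  pH = pK2 − log₁₀([HCO3⁻]/[CO3^2-])
log₁₀(17.4) = +1.241
pH = 9.21 − (+1.241) = 7.97

pH = 7.97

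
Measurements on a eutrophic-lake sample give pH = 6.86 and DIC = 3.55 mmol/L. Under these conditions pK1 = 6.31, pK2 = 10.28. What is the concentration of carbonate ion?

[CO3²⁻] = 1.05 μmol/L

α₂ = 1 / (1 + [H⁺]/K2 + [H⁺]²/(K1K2)) = 1 / (1 + 10^+3.42 + 10^+2.87)
   = 1 / (1 + 2630.3 + 741.31) = 1/3372.6 = 0.0002965
[CO3²⁻] = α₂ × DIC = 0.0002965 × 3.55 = 0.00105 mmol/L = 1.05 μmol/L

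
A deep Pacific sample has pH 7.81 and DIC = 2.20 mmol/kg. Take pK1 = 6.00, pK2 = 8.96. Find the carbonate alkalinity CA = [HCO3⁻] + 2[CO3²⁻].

CA = 2.31 mmol/kg

CA = [HCO3⁻] + 2[CO3²⁻] = (α₁ + 2α₂)·DIC
At pH 7.81: [H⁺]/K1 = 10^-1.81 = 0.015488, K2/[H⁺] = 10^-1.15 = 0.070795
α₁ = 1/(1 + 0.015488 + 0.070795) = 1/1.0863 = 0.9206; α₂ = α₁·K2/[H⁺] = 0.06517
α₁ + 2α₂ = 1.0509
CA = 1.0509 × 2.20 = 2.31 mmol/kg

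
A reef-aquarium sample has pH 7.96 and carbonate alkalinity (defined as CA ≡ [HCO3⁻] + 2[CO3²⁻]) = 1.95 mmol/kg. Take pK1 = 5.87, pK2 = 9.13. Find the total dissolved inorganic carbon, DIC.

DIC = 1.85 mmol/kg

CA = [HCO3⁻] + 2[CO3²⁻] = (α₁ + 2α₂)·DIC
At pH 7.96: [H⁺]/K1 = 10^-2.09 = 0.0081283, K2/[H⁺] = 10^-1.17 = 0.067608
α₁ = 1/(1 + 0.0081283 + 0.067608) = 1/1.0757 = 0.9296; α₂ = α₁·K2/[H⁺] = 0.06285
α₁ + 2α₂ = 1.0553
DIC = CA / (α₁ + 2α₂) = 1.95 / 1.0553 = 1.85 mmol/kg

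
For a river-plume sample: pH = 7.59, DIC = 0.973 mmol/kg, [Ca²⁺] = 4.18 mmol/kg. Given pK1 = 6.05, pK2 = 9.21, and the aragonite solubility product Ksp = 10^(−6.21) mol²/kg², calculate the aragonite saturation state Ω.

Ω = 0.150

α₂ = 1 / (1 + [H⁺]/K2 + [H⁺]²/(K1K2)) = 1 / (1 + 10^+1.62 + 10^+0.08)
   = 1 / (1 + 41.687 + 1.2023) = 1/43.889 = 0.02278
[CO3²⁻] = α₂ × DIC = 0.02278 × 0.973 = 0.02217 mmol/kg
Ksp = 10^(−6.21) = 6.166×10^-7
Ω = [Ca²⁺][CO3²⁻]/Ksp = (4.18×10^-3)(2.217×10^-5) / 6.166×10^-7 = 0.150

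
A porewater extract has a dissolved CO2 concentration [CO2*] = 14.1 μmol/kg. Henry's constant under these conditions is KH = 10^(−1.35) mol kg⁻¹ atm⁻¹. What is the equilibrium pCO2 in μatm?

KH = 10^(−1.35) = 4.467×10^-2 mol kg⁻¹ atm⁻¹
pCO2 = [CO2*]/KH = 14.1×10^-6 / 4.467×10^-2 = 3.16×10^-4 atm = 316 μatm

pCO2 = 316 μatm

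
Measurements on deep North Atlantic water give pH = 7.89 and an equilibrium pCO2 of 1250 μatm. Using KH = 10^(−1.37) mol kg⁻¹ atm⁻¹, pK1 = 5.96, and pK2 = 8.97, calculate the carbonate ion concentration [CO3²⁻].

[CO3²⁻] = 0.377 mmol/kg

[CO2*] = KH · pCO2 = 10^(−1.37) × 1250×10^-6 = 5.332×10^-5 mol/kg
α₀ = 1/(1 + K1/[H⁺] + K1K2/[H⁺]²) = 1/(1 + 10^+1.93 + 10^+0.85) = 0.01073
DIC = [CO2*]/α₀ = 5.332×10^-5 / 0.01073 = 4.969 mmol/kg
[CO3²⁻] = α₂·DIC; α₂ = 0.07597, so [CO3²⁻] = 0.07597 × 4.969 = 0.377 mmol/kg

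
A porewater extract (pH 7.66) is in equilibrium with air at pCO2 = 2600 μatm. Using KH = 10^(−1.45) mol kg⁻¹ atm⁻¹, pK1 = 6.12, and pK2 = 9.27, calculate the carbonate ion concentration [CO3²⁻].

[CO3²⁻] = 0.0785 mmol/kg

[CO2*] = KH · pCO2 = 10^(−1.45) × 2600×10^-6 = 9.225×10^-5 mol/kg
α₀ = 1/(1 + K1/[H⁺] + K1K2/[H⁺]²) = 1/(1 + 10^+1.54 + 10^-0.07) = 0.02738
DIC = [CO2*]/α₀ = 9.225×10^-5 / 0.02738 = 3.369 mmol/kg
[CO3²⁻] = α₂·DIC; α₂ = 0.02330, so [CO3²⁻] = 0.02330 × 3.369 = 0.0785 mmol/kg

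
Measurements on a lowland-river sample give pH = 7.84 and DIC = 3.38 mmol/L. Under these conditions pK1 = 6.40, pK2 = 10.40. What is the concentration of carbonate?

α₂ = 1 / (1 + [H⁺]/K2 + [H⁺]²/(K1K2)) = 1 / (1 + 10^+2.56 + 10^+1.12)
   = 1 / (1 + 363.08 + 13.183) = 1/377.26 = 0.002651
[CO3²⁻] = α₂ × DIC = 0.002651 × 3.38 = 0.00896 mmol/L = 8.96 μmol/L

[CO3²⁻] = 8.96 μmol/L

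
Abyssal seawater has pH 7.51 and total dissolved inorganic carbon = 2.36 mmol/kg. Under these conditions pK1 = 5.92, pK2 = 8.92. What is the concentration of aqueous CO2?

α₀ = 1 / (1 + K1/[H⁺] + K1K2/[H⁺]²) = 1 / (1 + 10^+1.59 + 10^+0.18)
   = 1 / (1 + 38.905 + 1.5136) = 1/41.418 = 0.02414
[CO2*] = α₀ × DIC = 0.02414 × 2.36 = 0.0570 mmol/kg

[CO2*] = 0.0570 mmol/kg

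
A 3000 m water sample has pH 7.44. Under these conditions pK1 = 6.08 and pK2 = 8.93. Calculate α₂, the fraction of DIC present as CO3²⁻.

α₂ = 0.0301

α₂ = 1 / (1 + [H⁺]/K2 + [H⁺]²/(K1K2)) = 1 / (1 + 10^+1.49 + 10^+0.13)
   = 1 / (1 + 30.903 + 1.3490) = 1/33.252 = 0.03007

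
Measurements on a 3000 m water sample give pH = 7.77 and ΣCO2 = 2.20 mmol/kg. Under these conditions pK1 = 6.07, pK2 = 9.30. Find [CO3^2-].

α₂ = 1 / (1 + [H⁺]/K2 + [H⁺]²/(K1K2)) = 1 / (1 + 10^+1.53 + 10^-0.17)
   = 1 / (1 + 33.884 + 0.67608) = 1/35.560 = 0.02812
[CO3²⁻] = α₂ × DIC = 0.02812 × 2.20 = 0.0619 mmol/kg

[CO3²⁻] = 0.0619 mmol/kg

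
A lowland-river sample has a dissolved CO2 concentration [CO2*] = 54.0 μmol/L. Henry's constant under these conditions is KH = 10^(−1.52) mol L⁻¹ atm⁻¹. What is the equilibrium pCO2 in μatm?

KH = 10^(−1.52) = 3.020×10^-2 mol L⁻¹ atm⁻¹
pCO2 = [CO2*]/KH = 54.0×10^-6 / 3.020×10^-2 = 1.79×10^-3 atm = 1790 μatm

pCO2 = 1790 μatm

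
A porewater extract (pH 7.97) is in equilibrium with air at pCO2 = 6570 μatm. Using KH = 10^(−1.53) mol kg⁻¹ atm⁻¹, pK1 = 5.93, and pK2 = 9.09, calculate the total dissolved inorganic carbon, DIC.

DIC = 23.1 mmol/kg

[CO2*] = KH · pCO2 = 10^(−1.53) × 6570×10^-6 = 1.939×10^-4 mol/kg
α₀ = 1/(1 + K1/[H⁺] + K1K2/[H⁺]²) = 1/(1 + 10^+2.04 + 10^+0.92) = 0.008406
DIC = [CO2*]/α₀ = 1.939×10^-4 / 0.008406 = 23.1 mmol/kg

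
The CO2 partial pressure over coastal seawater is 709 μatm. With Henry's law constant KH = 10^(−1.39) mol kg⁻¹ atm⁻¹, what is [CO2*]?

[CO2*] = 28.9 μmol/kg

KH = 10^(−1.39) = 4.074×10^-2 mol kg⁻¹ atm⁻¹
[CO2*] = KH · pCO2 = 4.074×10^-2 × 709×10^-6 atm = 2.89×10^-5 mol/kg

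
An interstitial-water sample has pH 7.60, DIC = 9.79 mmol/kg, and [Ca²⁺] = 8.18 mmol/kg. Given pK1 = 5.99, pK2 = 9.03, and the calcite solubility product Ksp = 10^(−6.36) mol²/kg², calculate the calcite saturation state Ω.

α₂ = 1 / (1 + [H⁺]/K2 + [H⁺]²/(K1K2)) = 1 / (1 + 10^+1.43 + 10^-0.18)
   = 1 / (1 + 26.915 + 0.66069) = 1/28.576 = 0.03499
[CO3²⁻] = α₂ × DIC = 0.03499 × 9.79 = 0.3426 mmol/kg
Ksp = 10^(−6.36) = 4.365×10^-7
Ω = [Ca²⁺][CO3²⁻]/Ksp = (8.18×10^-3)(3.426×10^-4) / 4.365×10^-7 = 6.42

Ω = 6.42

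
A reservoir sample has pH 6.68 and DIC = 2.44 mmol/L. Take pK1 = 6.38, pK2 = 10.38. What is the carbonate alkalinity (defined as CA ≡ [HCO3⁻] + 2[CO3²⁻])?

CA = [HCO3⁻] + 2[CO3²⁻] = (α₁ + 2α₂)·DIC
At pH 6.68: [H⁺]/K1 = 10^-0.30 = 0.50119, K2/[H⁺] = 10^-3.70 = 0.00019953
α₁ = 1/(1 + 0.50119 + 0.00019953) = 1/1.5014 = 0.6661; α₂ = α₁·K2/[H⁺] = 0.0001329
α₁ + 2α₂ = 0.6663
CA = 0.6663 × 2.44 = 1.63 mmol/L

CA = 1.63 mmol/L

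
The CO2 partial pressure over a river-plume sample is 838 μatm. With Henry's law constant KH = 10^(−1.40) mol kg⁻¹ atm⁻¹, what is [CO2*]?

KH = 10^(−1.40) = 3.981×10^-2 mol kg⁻¹ atm⁻¹
[CO2*] = KH · pCO2 = 3.981×10^-2 × 838×10^-6 atm = 3.34×10^-5 mol/kg

[CO2*] = 33.4 μmol/kg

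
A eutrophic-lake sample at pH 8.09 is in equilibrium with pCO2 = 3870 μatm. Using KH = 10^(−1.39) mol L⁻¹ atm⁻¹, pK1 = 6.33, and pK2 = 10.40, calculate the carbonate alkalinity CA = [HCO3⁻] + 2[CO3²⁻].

[CO2*] = KH · pCO2 = 10^(−1.39) × 3870×10^-6 = 1.577×10^-4 mol/L
α₀ = 1/(1 + K1/[H⁺] + K1K2/[H⁺]²) = 1/(1 + 10^+1.76 + 10^-0.55) = 0.01700
DIC = [CO2*]/α₀ = 1.577×10^-4 / 0.01700 = 9.274 mmol/L
CA = (α₁ + 2α₂)·DIC = (0.9782 + 2×0.004791) × 9.274 = 9.16 mmol/L

CA = 9.16 mmol/L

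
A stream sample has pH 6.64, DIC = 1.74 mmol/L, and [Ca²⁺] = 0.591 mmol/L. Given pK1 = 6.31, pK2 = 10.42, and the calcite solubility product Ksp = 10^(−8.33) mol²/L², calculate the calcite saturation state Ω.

α₂ = 1 / (1 + [H⁺]/K2 + [H⁺]²/(K1K2)) = 1 / (1 + 10^+3.78 + 10^+3.45)
   = 1 / (1 + 6025.6 + 2818.4) = 1/8845.0 = 0.0001131
[CO3²⁻] = α₂ × DIC = 0.0001131 × 1.74 = 0.0001967 mmol/L = 0.1967 μmol/L
Ksp = 10^(−8.33) = 4.677×10^-9
Ω = [Ca²⁺][CO3²⁻]/Ksp = (0.591×10^-3)(1.967×10^-7) / 4.677×10^-9 = 0.0249

Ω = 0.0249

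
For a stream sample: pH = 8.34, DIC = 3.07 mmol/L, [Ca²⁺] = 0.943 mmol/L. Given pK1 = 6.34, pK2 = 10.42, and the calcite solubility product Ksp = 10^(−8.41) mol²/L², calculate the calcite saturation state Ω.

α₂ = 1 / (1 + [H⁺]/K2 + [H⁺]²/(K1K2)) = 1 / (1 + 10^+2.08 + 10^+0.08)
   = 1 / (1 + 120.23 + 1.2023) = 1/122.43 = 0.008168
[CO3²⁻] = α₂ × DIC = 0.008168 × 3.07 = 0.02508 mmol/L
Ksp = 10^(−8.41) = 3.890×10^-9
Ω = [Ca²⁺][CO3²⁻]/Ksp = (0.943×10^-3)(2.508×10^-5) / 3.890×10^-9 = 6.08

Ω = 6.08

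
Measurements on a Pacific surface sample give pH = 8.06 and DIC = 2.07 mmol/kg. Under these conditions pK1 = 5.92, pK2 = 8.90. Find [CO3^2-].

α₂ = 1 / (1 + [H⁺]/K2 + [H⁺]²/(K1K2)) = 1 / (1 + 10^+0.84 + 10^-1.30)
   = 1 / (1 + 6.9183 + 0.050119) = 1/7.9684 = 0.1255
[CO3²⁻] = α₂ × DIC = 0.1255 × 2.07 = 0.260 mmol/kg

[CO3²⁻] = 0.260 mmol/kg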